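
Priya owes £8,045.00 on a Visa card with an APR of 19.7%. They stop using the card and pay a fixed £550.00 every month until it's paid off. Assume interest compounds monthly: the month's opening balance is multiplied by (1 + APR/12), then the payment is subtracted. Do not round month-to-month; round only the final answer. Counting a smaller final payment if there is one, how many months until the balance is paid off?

Monthly rate r = 19.7%/12 = 1.64167% = 0.0164167.
Recurrence: B ← B·(1+r) − £550.00.
Month 1: interest £132.07; balance after payment £7,627.07.
Month 2: interest £125.21; balance after payment £7,202.28.
Closed form: n = −ln(1 − rB₀/P)/ln(1+r) = −ln(0.75987)/ln(1.01642) ≈ 16.864, so the balance reaches zero during payment 17.

17 payments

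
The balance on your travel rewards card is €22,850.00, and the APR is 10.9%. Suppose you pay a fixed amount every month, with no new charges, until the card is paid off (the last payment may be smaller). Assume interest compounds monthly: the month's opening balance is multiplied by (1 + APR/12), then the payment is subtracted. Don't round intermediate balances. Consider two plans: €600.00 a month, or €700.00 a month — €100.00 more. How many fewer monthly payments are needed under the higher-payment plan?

Monthly rate r = 10.9%/12 = 0.908333% = 0.00908333.
At €600.00/mo: n = ⌈−ln(1 − rB₀/P)/ln(1+r)⌉ = 47 payments (last €569.72); total interest = total paid − €22,850.00 = €5,319.72.
At €700.00/mo: 39 payments (last €626.37); total interest €4,376.37.
Payments saved = 47 − 39 = 8.

8 fewer payments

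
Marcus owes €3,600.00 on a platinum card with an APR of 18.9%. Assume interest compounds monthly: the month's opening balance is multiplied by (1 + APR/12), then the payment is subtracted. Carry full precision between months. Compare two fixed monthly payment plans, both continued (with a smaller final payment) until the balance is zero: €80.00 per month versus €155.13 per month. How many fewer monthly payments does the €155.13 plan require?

Monthly rate r = 18.9%/12 = 1.575% = 0.01575.
At €80.00/mo: n = ⌈−ln(1 − rB₀/P)/ln(1+r)⌉ = 79 payments (last €75.02); total interest = total paid − €3,600.00 = €2,715.02.
At €155.13/mo: 30 payments (last €17.27); total interest €916.04.
Payments saved = 79 − 30 = 49.

49 fewer payments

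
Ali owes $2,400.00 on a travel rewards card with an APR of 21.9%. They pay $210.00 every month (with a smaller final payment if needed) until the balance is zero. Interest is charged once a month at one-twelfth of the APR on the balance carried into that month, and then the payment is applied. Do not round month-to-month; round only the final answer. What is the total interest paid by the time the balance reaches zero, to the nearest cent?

$316.24

Monthly rate r = 21.9%/12 = 1.825% = 0.01825.
Payoff takes n = ⌈−ln(1 − rB₀/P)/ln(1+r)⌉ = ⌈12.934⌉ = 13 payments; the last is $196.24.
Total paid = 12·$210.00 + $196.24 = $2,716.24.
Total interest = total paid − principal = $2,716.24 − $2,400.00 = $316.24.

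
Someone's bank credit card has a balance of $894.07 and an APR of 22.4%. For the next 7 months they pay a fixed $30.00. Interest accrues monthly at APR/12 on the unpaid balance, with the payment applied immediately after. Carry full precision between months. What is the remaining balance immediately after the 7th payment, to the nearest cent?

Monthly rate r = 22.4%/12 = 1.86667% = 0.0186667.
Each month: B ← B·(1+r) − $30.00.
Month 1: interest $16.69; balance after payment $880.76.
Month 2: interest $16.44; balance after payment $867.20.
Month 3: interest $16.19; balance after payment $853.39.
Month 4: interest $15.93; balance after payment $839.32.
Month 5: interest $15.67; balance after payment $824.99.
Month 6: interest $15.40; balance after payment $810.38.
Month 7: interest $15.13; balance after payment $795.51.

$795.51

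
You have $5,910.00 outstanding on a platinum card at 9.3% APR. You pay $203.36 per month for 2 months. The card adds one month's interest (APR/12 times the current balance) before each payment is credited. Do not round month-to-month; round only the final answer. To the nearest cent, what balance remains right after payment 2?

$5,593.66

Monthly rate r = 9.3%/12 = 0.775% = 0.00775.
Each month: B ← B·(1+r) − $203.36.
Month 1: interest $45.80; balance after payment $5,752.44.
Month 2: interest $44.58; balance after payment $5,593.66.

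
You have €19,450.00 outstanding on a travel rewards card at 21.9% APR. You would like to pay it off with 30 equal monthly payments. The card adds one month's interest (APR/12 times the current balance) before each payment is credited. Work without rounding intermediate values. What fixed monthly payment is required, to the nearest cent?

Monthly rate r = 21.9%/12 = 1.825% = 0.01825.
Level-payment amortization: P = B₀·r / (1 − (1+r)^(−n)) = 19450.00·0.01825 / (1 − 1.01825^(−30)).
Denominator 1 − (1+r)^(−30) = 0.418744016.
P = 354.962 / 0.418744016 ≈ 847.68.

€847.68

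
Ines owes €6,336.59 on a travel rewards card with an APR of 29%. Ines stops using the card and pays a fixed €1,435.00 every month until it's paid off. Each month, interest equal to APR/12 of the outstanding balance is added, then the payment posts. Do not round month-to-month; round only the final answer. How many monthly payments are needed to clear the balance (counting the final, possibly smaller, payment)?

5 payments

Monthly rate r = 29%/12 = 2.41667% = 0.0241667.
Recurrence: B ← B·(1+r) − €1,435.00.
Month 1: interest €153.13; balance after payment €5,054.72.
Month 2: interest €122.16; balance after payment €3,741.88.
Month 3: interest €90.43; balance after payment €2,397.31.
Month 4: interest €57.93; balance after payment €1,020.24.
Month 5: interest €24.66; balance after payment €0.00.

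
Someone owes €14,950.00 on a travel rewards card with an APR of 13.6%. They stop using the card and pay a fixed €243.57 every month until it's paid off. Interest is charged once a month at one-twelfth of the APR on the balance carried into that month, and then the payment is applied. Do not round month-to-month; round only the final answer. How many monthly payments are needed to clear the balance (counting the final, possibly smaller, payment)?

Monthly rate r = 13.6%/12 = 1.13333% = 0.0113333.
Recurrence: B ← B·(1+r) − €243.57.
Month 1: interest €169.43; balance after payment €14,875.86.
Month 2: interest €168.59; balance after payment €14,800.89.
Closed form: n = −ln(1 − rB₀/P)/ln(1+r) = −ln(0.30438)/ln(1.01133) ≈ 105.549, so the balance reaches zero during payment 106.

106 months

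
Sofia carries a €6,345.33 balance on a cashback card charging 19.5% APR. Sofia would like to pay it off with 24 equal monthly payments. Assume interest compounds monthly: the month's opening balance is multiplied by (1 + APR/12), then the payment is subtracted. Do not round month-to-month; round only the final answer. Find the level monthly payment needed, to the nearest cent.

Monthly rate r = 19.5%/12 = 1.625% = 0.01625.
Level-payment amortization: P = B₀·r / (1 − (1+r)^(−n)) = 6345.33·0.01625 / (1 − 1.01625^(−24)).
Denominator 1 − (1+r)^(−24) = 0.320817334.
P = 103.112 / 0.320817334 ≈ 321.40.

€321.40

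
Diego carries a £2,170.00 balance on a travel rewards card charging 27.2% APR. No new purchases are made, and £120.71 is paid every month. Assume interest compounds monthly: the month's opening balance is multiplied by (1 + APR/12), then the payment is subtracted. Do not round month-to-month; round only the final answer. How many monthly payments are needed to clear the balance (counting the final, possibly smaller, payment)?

Monthly rate r = 27.2%/12 = 2.26667% = 0.0226667.
Recurrence: B ← B·(1+r) − £120.71.
Month 1: interest £49.19; balance after payment £2,098.48.
Month 2: interest £47.57; balance after payment £2,025.33.
Closed form: n = −ln(1 − rB₀/P)/ln(1+r) = −ln(0.59252)/ln(1.02267) ≈ 23.350, so the balance reaches zero during payment 24.

24 months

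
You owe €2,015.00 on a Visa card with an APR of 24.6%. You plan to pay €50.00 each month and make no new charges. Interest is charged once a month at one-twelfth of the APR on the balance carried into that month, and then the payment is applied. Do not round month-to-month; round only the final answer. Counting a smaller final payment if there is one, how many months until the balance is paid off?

87 months

Monthly rate r = 24.6%/12 = 2.05% = 0.0205.
Recurrence: B ← B·(1+r) − €50.00.
Month 1: interest €41.31; balance after payment €2,006.31.
Month 2: interest €41.13; balance after payment €1,997.44.
Closed form: n = −ln(1 − rB₀/P)/ln(1+r) = −ln(0.17385)/ln(1.0205) ≈ 86.216, so the balance reaches zero during payment 87.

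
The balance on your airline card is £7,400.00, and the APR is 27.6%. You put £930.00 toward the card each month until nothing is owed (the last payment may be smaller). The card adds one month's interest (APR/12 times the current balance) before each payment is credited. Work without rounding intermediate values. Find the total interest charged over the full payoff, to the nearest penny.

£867.73

Monthly rate r = 27.6%/12 = 2.3% = 0.023.
Payoff takes n = ⌈−ln(1 − rB₀/P)/ln(1+r)⌉ = ⌈8.889⌉ = 9 payments; the last is £827.73.
Total paid = 8·£930.00 + £827.73 = £8,267.73.
Total interest = total paid − principal = £8,267.73 − £7,400.00 = £867.73.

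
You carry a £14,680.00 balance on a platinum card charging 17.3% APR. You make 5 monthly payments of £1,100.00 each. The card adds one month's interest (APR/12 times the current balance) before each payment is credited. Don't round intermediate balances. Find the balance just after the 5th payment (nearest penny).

Monthly rate r = 17.3%/12 = 1.44167% = 0.0144167.
Each month: B ← B·(1+r) − £1,100.00.
Month 1: interest £211.64; balance after payment £13,791.64.
Month 2: interest £198.83; balance after payment £12,890.47.
Month 3: interest £185.84; balance after payment £11,976.30.
Month 4: interest £172.66; balance after payment £11,048.96.
Month 5: interest £159.29; balance after payment £10,108.25.

£10,108.25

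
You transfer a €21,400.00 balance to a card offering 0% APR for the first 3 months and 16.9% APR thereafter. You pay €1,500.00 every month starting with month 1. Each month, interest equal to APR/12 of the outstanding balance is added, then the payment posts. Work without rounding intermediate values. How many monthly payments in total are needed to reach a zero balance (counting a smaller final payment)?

16 months

Promo months 1–3 at r₀ = 0%/12 = 0; months 4+ at r₁ = 16.9%/12 = 0.0140833.
After month 3 (no interest yet): B = €21,400.00 − 3·€1,500.00 = €16,900.00.
Then at r₁ with €1,500.00/mo: n₂ = −ln(1 − r₁·B/P)/ln(1+r₁) ≈ 12.35 → 13 more payments.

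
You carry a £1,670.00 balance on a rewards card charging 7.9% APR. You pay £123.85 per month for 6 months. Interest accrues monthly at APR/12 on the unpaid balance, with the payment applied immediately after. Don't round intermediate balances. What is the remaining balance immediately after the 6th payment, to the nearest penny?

Monthly rate r = 7.9%/12 = 0.658333% = 0.00658333.
Each month: B ← B·(1+r) − £123.85.
Month 1: interest £10.99; balance after payment £1,557.14.
Month 2: interest £10.25; balance after payment £1,443.55.
Month 3: interest £9.50; balance after payment £1,329.20.
Month 4: interest £8.75; balance after payment £1,214.10.
Month 5: interest £7.99; balance after payment £1,098.24.
Month 6: interest £7.23; balance after payment £981.62.

£981.62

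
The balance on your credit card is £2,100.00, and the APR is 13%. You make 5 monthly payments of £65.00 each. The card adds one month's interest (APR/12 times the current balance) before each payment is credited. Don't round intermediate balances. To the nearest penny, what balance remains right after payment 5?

Monthly rate r = 13%/12 = 1.08333% = 0.0108333.
Each month: B ← B·(1+r) − £65.00.
Month 1: interest £22.75; balance after payment £2,057.75.
Month 2: interest £22.29; balance after payment £2,015.04.
Month 3: interest £21.83; balance after payment £1,971.87.
Month 4: interest £21.36; balance after payment £1,928.23.
Month 5: interest £20.89; balance after payment £1,884.12.

£1,884.12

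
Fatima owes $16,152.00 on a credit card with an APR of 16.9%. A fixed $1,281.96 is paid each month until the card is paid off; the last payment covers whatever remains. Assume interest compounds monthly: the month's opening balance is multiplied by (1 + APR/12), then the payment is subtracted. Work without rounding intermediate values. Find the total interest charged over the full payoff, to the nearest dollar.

Monthly rate r = 16.9%/12 = 1.40833% = 0.0140833.
Payoff takes n = ⌈−ln(1 − rB₀/P)/ln(1+r)⌉ = ⌈13.968⌉ = 14 payments; the last is $1,240.58.
Total paid = 13·$1,281.96 + $1,240.58 = $17,906.06.
Total interest = total paid − principal = $17,906.06 − $16,152.00 = $1,754.06.

$1,754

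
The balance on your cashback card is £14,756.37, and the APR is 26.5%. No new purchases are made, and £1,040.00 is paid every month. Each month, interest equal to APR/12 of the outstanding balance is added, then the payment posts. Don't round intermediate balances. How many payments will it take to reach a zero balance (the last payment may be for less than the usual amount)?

18 payments

Monthly rate r = 26.5%/12 = 2.20833% = 0.0220833.
Recurrence: B ← B·(1+r) − £1,040.00.
Month 1: interest £325.87; balance after payment £14,042.24.
Month 2: interest £310.10; balance after payment £13,312.34.
Closed form: n = −ln(1 − rB₀/P)/ln(1+r) = −ln(0.68666)/ln(1.02208) ≈ 17.210, so the balance reaches zero during payment 18.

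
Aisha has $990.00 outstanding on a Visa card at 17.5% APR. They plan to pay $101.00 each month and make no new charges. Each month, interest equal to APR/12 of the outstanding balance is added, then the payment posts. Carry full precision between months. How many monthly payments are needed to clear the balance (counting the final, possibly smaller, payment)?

Monthly rate r = 17.5%/12 = 1.45833% = 0.0145833.
Recurrence: B ← B·(1+r) − $101.00.
Month 1: interest $14.44; balance after payment $903.44.
Month 2: interest $13.18; balance after payment $815.61.
Closed form: n = −ln(1 − rB₀/P)/ln(1+r) = −ln(0.85705)/ln(1.01458) ≈ 10.654, so the balance reaches zero during payment 11.

11 payments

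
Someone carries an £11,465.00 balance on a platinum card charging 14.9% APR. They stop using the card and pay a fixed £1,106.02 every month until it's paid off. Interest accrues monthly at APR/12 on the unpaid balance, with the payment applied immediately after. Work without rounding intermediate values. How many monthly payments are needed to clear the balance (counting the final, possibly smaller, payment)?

Monthly rate r = 14.9%/12 = 1.24167% = 0.0124167.
Recurrence: B ← B·(1+r) − £1,106.02.
Month 1: interest £142.36; balance after payment £10,501.34.
Month 2: interest £130.39; balance after payment £9,525.71.
Closed form: n = −ln(1 − rB₀/P)/ln(1+r) = −ln(0.87129)/ln(1.01242) ≈ 11.165, so the balance reaches zero during payment 12.

12 payments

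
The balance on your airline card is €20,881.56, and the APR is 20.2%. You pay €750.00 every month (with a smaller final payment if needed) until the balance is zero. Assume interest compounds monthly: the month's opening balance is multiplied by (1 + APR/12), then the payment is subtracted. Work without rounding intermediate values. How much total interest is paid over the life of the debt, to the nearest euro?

Monthly rate r = 20.2%/12 = 1.68333% = 0.0168333.
Payoff takes n = ⌈−ln(1 − rB₀/P)/ln(1+r)⌉ = ⌈37.883⌉ = 38 payments; the last is €662.54.
Total paid = 37·€750.00 + €662.54 = €28,412.54.
Total interest = total paid − principal = €28,412.54 − €20,881.56 = €7,530.98.

€7,531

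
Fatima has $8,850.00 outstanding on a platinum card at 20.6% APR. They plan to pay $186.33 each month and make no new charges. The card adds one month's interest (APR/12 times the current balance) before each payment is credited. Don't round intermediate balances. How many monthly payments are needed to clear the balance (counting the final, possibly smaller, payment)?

Monthly rate r = 20.6%/12 = 1.71667% = 0.0171667.
Recurrence: B ← B·(1+r) − $186.33.
Month 1: interest $151.93; balance after payment $8,815.59.
Month 2: interest $151.33; balance after payment $8,780.60.
Closed form: n = −ln(1 − rB₀/P)/ln(1+r) = −ln(0.18465)/ln(1.01717) ≈ 99.249, so the balance reaches zero during payment 100.

100 payments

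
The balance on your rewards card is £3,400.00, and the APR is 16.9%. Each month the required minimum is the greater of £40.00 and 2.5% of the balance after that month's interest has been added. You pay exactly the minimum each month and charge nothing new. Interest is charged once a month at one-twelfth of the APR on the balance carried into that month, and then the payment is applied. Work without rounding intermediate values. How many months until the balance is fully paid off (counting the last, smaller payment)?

126 months

Monthly rate r = 16.9%/12 = 1.40833% = 0.0140833.
While 2.5% of the post-interest balance exceeds £40.00, each month B ← (B·(1+r))·(1 − 0.025), i.e. B shrinks by the factor (1+r)·0.975 = 0.98873.
This holds for months 1–68. Entering month 69 the balance is £1,573.26; 2.5% of the post-interest balance is now below £40.00, so the flat £40.00 minimum applies from here.
From month 69 a fixed £40.00 at rate r clears £1,573.26 in 58 more payments. Total: 68 + 58 = 126 months.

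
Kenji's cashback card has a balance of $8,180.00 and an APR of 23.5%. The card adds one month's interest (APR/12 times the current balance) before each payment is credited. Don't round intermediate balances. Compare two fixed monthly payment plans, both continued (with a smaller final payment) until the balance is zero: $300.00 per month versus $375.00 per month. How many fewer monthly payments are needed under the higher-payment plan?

11 fewer payments

Monthly rate r = 23.5%/12 = 1.95833% = 0.0195833.
At $300.00/mo: n = ⌈−ln(1 − rB₀/P)/ln(1+r)⌉ = 40 payments (last $111.16); total interest = total paid − $8,180.00 = $3,631.16.
At $375.00/mo: 29 payments (last $274.25); total interest $2,594.25.
Payments saved = 40 − 29 = 11.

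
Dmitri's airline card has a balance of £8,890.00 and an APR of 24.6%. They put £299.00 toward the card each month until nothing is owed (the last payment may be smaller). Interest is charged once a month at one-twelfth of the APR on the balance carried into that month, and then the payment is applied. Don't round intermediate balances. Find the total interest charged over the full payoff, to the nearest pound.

£4,966

Monthly rate r = 24.6%/12 = 2.05% = 0.0205.
Payoff takes n = ⌈−ln(1 − rB₀/P)/ln(1+r)⌉ = ⌈46.340⌉ = 47 payments; the last is £102.37.
Total paid = 46·£299.00 + £102.37 = £13,856.37.
Total interest = total paid − principal = £13,856.37 − £8,890.00 = £4,966.37.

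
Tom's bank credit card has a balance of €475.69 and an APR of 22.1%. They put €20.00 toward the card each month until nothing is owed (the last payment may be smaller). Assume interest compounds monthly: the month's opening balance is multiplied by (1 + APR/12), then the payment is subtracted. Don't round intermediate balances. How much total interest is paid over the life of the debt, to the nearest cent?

€155.96

Monthly rate r = 22.1%/12 = 1.84167% = 0.0184167.
Payoff takes n = ⌈−ln(1 − rB₀/P)/ln(1+r)⌉ = ⌈31.580⌉ = 32 payments; the last is €11.65.
Total paid = 31·€20.00 + €11.65 = €631.65.
Total interest = total paid − principal = €631.65 − €475.69 = €155.96.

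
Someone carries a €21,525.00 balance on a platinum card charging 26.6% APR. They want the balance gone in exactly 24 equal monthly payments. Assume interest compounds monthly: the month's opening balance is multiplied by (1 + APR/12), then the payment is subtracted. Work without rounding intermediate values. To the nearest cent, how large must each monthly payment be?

Monthly rate r = 26.6%/12 = 2.21667% = 0.0221667.
Level-payment amortization: P = B₀·r / (1 − (1+r)^(−n)) = 21525.00·0.0221667 / (1 − 1.02217^(−24)).
Denominator 1 − (1+r)^(−24) = 0.4091478.
P = 477.138 / 0.4091478 ≈ 1166.17.

€1,166.17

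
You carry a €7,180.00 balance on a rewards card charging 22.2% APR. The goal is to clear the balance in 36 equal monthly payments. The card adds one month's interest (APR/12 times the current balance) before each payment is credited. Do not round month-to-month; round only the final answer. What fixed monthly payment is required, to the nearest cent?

Monthly rate r = 22.2%/12 = 1.85% = 0.0185.
Level-payment amortization: P = B₀·r / (1 − (1+r)^(−n)) = 7180.00·0.0185 / (1 − 1.0185^(−36)).
Denominator 1 − (1+r)^(−36) = 0.483104442.
P = 132.83 / 0.483104442 ≈ 274.95.

€274.95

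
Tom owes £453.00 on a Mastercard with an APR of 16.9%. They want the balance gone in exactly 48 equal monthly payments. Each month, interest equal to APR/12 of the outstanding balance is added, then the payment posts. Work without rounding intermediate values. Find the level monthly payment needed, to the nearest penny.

Monthly rate r = 16.9%/12 = 1.40833% = 0.0140833.
Level-payment amortization: P = B₀·r / (1 − (1+r)^(−n)) = 453.00·0.0140833 / (1 − 1.01408^(−48)).
Denominator 1 − (1+r)^(−48) = 0.488948065.
P = 6.37975 / 0.488948065 ≈ 13.05.

£13.05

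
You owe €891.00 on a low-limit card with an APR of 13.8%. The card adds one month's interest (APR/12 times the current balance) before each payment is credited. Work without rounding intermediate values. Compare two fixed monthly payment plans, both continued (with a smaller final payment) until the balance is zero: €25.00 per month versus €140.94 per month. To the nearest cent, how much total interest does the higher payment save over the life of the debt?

Monthly rate r = 13.8%/12 = 1.15% = 0.0115.
At €25.00/mo: n = ⌈−ln(1 − rB₀/P)/ln(1+r)⌉ = 47 payments (last €3.11); total interest = total paid − €891.00 = €262.11.
At €140.94/mo: 7 payments (last €84.91); total interest €39.55.
Interest saved = €262.11 − €39.55 = €222.56.

€222.56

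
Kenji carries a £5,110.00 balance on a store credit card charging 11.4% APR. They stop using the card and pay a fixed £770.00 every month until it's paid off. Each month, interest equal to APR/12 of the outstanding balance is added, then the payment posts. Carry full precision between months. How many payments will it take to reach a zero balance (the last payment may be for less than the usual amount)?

Monthly rate r = 11.4%/12 = 0.95% = 0.0095.
Recurrence: B ← B·(1+r) − £770.00.
Month 1: interest £48.55; balance after payment £4,388.55.
Month 2: interest £41.69; balance after payment £3,660.24.
Closed form: n = −ln(1 − rB₀/P)/ln(1+r) = −ln(0.93695)/ln(1.0095) ≈ 6.887, so the balance reaches zero during payment 7.

7 payments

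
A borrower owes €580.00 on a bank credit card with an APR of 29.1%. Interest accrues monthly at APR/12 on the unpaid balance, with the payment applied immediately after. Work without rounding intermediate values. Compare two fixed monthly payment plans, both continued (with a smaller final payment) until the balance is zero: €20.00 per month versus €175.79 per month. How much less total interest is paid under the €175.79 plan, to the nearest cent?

Monthly rate r = 29.1%/12 = 2.425% = 0.02425.
At €20.00/mo: n = ⌈−ln(1 − rB₀/P)/ln(1+r)⌉ = 51 payments (last €14.10); total interest = total paid − €580.00 = €434.10.
At €175.79/mo: 4 payments (last €84.98); total interest €32.35.
Interest saved = €434.10 − €32.35 = €401.75.

€401.75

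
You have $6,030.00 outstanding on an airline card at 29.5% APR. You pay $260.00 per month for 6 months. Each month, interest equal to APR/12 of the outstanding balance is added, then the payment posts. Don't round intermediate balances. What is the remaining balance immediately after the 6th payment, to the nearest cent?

Monthly rate r = 29.5%/12 = 2.45833% = 0.0245833.
Each month: B ← B·(1+r) − $260.00.
Month 1: interest $148.24; balance after payment $5,918.24.
Month 2: interest $145.49; balance after payment $5,803.73.
Month 3: interest $142.67; balance after payment $5,686.40.
Month 4: interest $139.79; balance after payment $5,566.19.
Month 5: interest $136.84; balance after payment $5,443.03.
Month 6: interest $133.81; balance after payment $5,316.84.

$5,316.84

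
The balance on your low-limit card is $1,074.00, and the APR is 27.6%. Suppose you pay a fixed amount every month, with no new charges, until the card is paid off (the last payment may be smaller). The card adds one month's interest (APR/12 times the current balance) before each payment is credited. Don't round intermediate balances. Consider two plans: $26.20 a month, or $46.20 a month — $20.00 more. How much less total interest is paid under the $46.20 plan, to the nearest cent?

Monthly rate r = 27.6%/12 = 2.3% = 0.023.
At $26.20/mo: n = ⌈−ln(1 − rB₀/P)/ln(1+r)⌉ = 126 payments (last $22.15); total interest = total paid − $1,074.00 = $2,223.15.
At $46.20/mo: 34 payments (last $29.82); total interest $480.42.
Interest saved = $2,223.15 − $480.42 = $1,742.73.

$1,742.73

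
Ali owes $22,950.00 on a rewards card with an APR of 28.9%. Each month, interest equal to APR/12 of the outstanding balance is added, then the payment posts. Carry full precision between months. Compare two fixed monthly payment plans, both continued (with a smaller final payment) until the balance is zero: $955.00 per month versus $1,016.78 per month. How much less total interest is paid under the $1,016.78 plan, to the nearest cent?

$1,183.33

Monthly rate r = 28.9%/12 = 2.40833% = 0.0240833.
At $955.00/mo: n = ⌈−ln(1 − rB₀/P)/ln(1+r)⌉ = 37 payments (last $316.32); total interest = total paid − $22,950.00 = $11,746.32.
At $1,016.78/mo: 33 payments (last $976.03); total interest $10,562.99.
Interest saved = $11,746.32 − $10,562.99 = $1,183.33.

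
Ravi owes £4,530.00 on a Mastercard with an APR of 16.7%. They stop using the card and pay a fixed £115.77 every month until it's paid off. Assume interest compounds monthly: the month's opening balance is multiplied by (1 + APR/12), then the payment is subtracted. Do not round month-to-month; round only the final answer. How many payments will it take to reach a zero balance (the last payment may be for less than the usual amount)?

57 payments

Monthly rate r = 16.7%/12 = 1.39167% = 0.0139167.
Recurrence: B ← B·(1+r) − £115.77.
Month 1: interest £63.04; balance after payment £4,477.27.
Month 2: interest £62.31; balance after payment £4,423.81.
Closed form: n = −ln(1 − rB₀/P)/ln(1+r) = −ln(0.45545)/ln(1.01392) ≈ 56.905, so the balance reaches zero during payment 57.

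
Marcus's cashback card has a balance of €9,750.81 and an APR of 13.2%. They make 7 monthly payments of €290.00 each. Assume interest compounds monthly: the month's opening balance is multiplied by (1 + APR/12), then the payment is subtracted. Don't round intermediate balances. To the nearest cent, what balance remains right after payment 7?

Monthly rate r = 13.2%/12 = 1.1% = 0.011.
Each month: B ← B·(1+r) − €290.00.
Month 1: interest €107.26; balance after payment €9,568.07.
Month 2: interest €105.25; balance after payment €9,383.32.
Month 3: interest €103.22; balance after payment €9,196.53.
Month 4: interest €101.16; balance after payment €9,007.70.
Month 5: interest €99.08; balance after payment €8,816.78.
Month 6: interest €96.98; balance after payment €8,623.77.
Month 7: interest €94.86; balance after payment €8,428.63.

€8,428.63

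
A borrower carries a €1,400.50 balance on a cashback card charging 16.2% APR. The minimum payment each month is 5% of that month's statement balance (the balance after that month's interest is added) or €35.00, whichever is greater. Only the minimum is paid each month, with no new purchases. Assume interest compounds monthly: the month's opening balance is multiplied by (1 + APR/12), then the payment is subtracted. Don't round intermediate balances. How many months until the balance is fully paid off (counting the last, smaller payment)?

Monthly rate r = 16.2%/12 = 1.35% = 0.0135.
While 5% of the post-interest balance exceeds €35.00, each month B ← (B·(1+r))·(1 − 0.05), i.e. B shrinks by the factor (1+r)·0.95 = 0.96283.
This holds for months 1–19. Entering month 20 the balance is €681.84; 5% of the post-interest balance is now below €35.00, so the flat €35.00 minimum applies from here.
From month 20 a fixed €35.00 at rate r clears €681.84 in 23 more payments. Total: 19 + 23 = 42 months.

42 months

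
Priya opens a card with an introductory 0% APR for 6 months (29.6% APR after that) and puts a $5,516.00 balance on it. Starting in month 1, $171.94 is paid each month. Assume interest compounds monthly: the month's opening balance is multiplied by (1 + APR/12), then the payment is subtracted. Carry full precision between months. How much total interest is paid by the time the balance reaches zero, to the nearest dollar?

$2,791

Promo months 1–6 at r₀ = 0%/12 = 0; months 7+ at r₁ = 29.6%/12 = 0.0246667.
After month 6 (no interest yet): B = $5,516.00 − 6·$171.94 = $4,484.36.
Then at r₁ with $171.94/mo: n₂ = −ln(1 − r₁·B/P)/ln(1+r₁) ≈ 42.31 → 43 more payments.
Total paid = 48·$171.94 + $53.48 = $8,306.60; interest = $8,306.60 − $5,516.00 = $2,790.60.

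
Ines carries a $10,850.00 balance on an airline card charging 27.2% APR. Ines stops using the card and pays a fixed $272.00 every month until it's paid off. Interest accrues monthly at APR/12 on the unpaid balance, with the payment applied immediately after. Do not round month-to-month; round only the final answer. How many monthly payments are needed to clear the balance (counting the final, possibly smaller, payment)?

105 months

Monthly rate r = 27.2%/12 = 2.26667% = 0.0226667.
Recurrence: B ← B·(1+r) − $272.00.
Month 1: interest $245.93; balance after payment $10,823.93.
Month 2: interest $245.34; balance after payment $10,797.28.
Closed form: n = −ln(1 − rB₀/P)/ln(1+r) = −ln(0.095833)/ln(1.02267) ≈ 104.630, so the balance reaches zero during payment 105.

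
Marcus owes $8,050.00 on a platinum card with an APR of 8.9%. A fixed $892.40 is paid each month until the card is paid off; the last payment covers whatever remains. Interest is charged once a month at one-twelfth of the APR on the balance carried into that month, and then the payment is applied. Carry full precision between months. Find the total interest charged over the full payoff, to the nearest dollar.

Monthly rate r = 8.9%/12 = 0.741667% = 0.00741667.
Payoff takes n = ⌈−ln(1 − rB₀/P)/ln(1+r)⌉ = ⌈9.371⌉ = 10 payments; the last is $331.96.
Total paid = 9·$892.40 + $331.96 = $8,363.56.
Total interest = total paid − principal = $8,363.56 − $8,050.00 = $313.56.

$314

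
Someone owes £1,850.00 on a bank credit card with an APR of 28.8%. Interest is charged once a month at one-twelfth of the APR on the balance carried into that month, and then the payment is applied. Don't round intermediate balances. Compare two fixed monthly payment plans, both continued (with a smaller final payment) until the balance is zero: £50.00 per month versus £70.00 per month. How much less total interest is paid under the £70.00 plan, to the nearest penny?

£1,646.44

Monthly rate r = 28.8%/12 = 2.4% = 0.024.
At £50.00/mo: n = ⌈−ln(1 − rB₀/P)/ln(1+r)⌉ = 93 payments (last £15.59); total interest = total paid − £1,850.00 = £2,765.59.
At £70.00/mo: 43 payments (last £29.15); total interest £1,119.15.
Interest saved = £2,765.59 − £1,119.15 = £1,646.44.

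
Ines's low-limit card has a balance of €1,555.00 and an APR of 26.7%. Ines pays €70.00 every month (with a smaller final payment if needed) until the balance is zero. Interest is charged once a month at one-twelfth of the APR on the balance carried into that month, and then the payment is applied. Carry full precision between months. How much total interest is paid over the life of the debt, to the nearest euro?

€614

Monthly rate r = 26.7%/12 = 2.225% = 0.02225.
Payoff takes n = ⌈−ln(1 − rB₀/P)/ln(1+r)⌉ = ⌈30.980⌉ = 31 payments; the last is €68.61.
Total paid = 30·€70.00 + €68.61 = €2,168.61.
Total interest = total paid − principal = €2,168.61 − €1,555.00 = €613.61.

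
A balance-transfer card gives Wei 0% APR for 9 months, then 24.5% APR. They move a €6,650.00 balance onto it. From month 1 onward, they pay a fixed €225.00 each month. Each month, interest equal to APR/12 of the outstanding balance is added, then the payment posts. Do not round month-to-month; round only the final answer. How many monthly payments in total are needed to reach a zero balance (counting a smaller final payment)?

Promo months 1–9 at r₀ = 0%/12 = 0; months 10+ at r₁ = 24.5%/12 = 0.0204167.
After month 9 (no interest yet): B = €6,650.00 − 9·€225.00 = €4,625.00.
Then at r₁ with €225.00/mo: n₂ = −ln(1 − r₁·B/P)/ln(1+r₁) ≈ 26.92 → 27 more payments.

36 payments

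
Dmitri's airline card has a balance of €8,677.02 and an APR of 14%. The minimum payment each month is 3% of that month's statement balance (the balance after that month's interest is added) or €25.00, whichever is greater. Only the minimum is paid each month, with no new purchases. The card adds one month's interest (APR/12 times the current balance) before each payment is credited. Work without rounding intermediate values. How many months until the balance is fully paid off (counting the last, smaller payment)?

Monthly rate r = 14%/12 = 1.16667% = 0.0116667.
While 3% of the post-interest balance exceeds €25.00, each month B ← (B·(1+r))·(1 − 0.03), i.e. B shrinks by the factor (1+r)·0.97 = 0.98132.
This holds for months 1–125. Entering month 126 the balance is €821.33; 3% of the post-interest balance is now below €25.00, so the flat €25.00 minimum applies from here.
From month 126 a fixed €25.00 at rate r clears €821.33 in 42 more payments. Total: 125 + 42 = 167 months.

167 months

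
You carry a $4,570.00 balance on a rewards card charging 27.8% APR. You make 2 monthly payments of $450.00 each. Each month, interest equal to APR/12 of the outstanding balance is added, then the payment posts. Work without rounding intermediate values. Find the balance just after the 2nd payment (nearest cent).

$3,873.77

Monthly rate r = 27.8%/12 = 2.31667% = 0.0231667.
Each month: B ← B·(1+r) − $450.00.
Month 1: interest $105.87; balance after payment $4,225.87.
Month 2: interest $97.90; balance after payment $3,873.77.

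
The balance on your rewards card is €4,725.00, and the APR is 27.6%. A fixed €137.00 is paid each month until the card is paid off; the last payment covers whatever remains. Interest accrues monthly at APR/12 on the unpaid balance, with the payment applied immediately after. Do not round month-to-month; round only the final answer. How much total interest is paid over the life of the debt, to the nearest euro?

Monthly rate r = 27.6%/12 = 2.3% = 0.023.
Payoff takes n = ⌈−ln(1 − rB₀/P)/ln(1+r)⌉ = ⌈69.317⌉ = 70 payments; the last is €43.79.
Total paid = 69·€137.00 + €43.79 = €9,496.79.
Total interest = total paid − principal = €9,496.79 − €4,725.00 = €4,771.79.

€4,772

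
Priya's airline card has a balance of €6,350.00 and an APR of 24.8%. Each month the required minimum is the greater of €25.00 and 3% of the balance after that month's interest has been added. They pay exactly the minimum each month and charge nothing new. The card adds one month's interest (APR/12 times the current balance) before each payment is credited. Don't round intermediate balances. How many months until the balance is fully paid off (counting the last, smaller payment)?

Monthly rate r = 24.8%/12 = 2.06667% = 0.0206667.
While 3% of the post-interest balance exceeds €25.00, each month B ← (B·(1+r))·(1 − 0.03), i.e. B shrinks by the factor (1+r)·0.97 = 0.99005.
This holds for months 1–206. Entering month 207 the balance is €808.80; 3% of the post-interest balance is now below €25.00, so the flat €25.00 minimum applies from here.
From month 207 a fixed €25.00 at rate r clears €808.80 in 54 more payments. Total: 206 + 54 = 260 months.

260 months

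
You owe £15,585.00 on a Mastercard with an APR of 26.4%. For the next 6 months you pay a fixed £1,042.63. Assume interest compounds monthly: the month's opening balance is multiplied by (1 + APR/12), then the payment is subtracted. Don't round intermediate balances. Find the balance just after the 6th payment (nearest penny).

Monthly rate r = 26.4%/12 = 2.2% = 0.022.
Each month: B ← B·(1+r) − £1,042.63.
Month 1: interest £342.87; balance after payment £14,885.24.
Month 2: interest £327.48; balance after payment £14,170.09.
Month 3: interest £311.74; balance after payment £13,439.20.
Month 4: interest £295.66; balance after payment £12,692.23.
Month 5: interest £279.23; balance after payment £11,928.83.
Month 6: interest £262.43; balance after payment £11,148.63.

£11,148.63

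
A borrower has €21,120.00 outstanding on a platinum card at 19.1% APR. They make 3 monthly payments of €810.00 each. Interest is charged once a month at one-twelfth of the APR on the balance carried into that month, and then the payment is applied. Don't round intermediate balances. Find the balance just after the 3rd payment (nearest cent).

Monthly rate r = 19.1%/12 = 1.59167% = 0.0159167.
Each month: B ← B·(1+r) − €810.00.
Month 1: interest €336.16; balance after payment €20,646.16.
Month 2: interest €328.62; balance after payment €20,164.78.
Month 3: interest €320.96; balance after payment €19,675.73.

€19,675.73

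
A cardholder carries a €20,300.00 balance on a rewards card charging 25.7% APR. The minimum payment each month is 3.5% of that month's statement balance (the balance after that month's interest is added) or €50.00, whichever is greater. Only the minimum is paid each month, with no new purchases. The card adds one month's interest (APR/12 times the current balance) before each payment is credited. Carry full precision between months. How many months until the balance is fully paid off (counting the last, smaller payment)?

Monthly rate r = 25.7%/12 = 2.14167% = 0.0214167.
While 3.5% of the post-interest balance exceeds €50.00, each month B ← (B·(1+r))·(1 − 0.035), i.e. B shrinks by the factor (1+r)·0.965 = 0.98567.
This holds for months 1–186. Entering month 187 the balance is €1,384.60; 3.5% of the post-interest balance is now below €50.00, so the flat €50.00 minimum applies from here.
From month 187 a fixed €50.00 at rate r clears €1,384.60 in 43 more payments. Total: 186 + 43 = 229 months.

229 months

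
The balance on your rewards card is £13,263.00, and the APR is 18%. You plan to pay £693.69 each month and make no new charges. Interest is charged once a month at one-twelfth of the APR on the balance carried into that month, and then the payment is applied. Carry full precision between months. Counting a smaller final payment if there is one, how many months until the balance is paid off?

Monthly rate r = 18%/12 = 1.5% = 0.015.
Recurrence: B ← B·(1+r) − £693.69.
Month 1: interest £198.94; balance after payment £12,768.25.
Month 2: interest £191.52; balance after payment £12,266.09.
Closed form: n = −ln(1 − rB₀/P)/ln(1+r) = −ln(0.71321)/ln(1.015) ≈ 22.701, so the balance reaches zero during payment 23.

23 months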